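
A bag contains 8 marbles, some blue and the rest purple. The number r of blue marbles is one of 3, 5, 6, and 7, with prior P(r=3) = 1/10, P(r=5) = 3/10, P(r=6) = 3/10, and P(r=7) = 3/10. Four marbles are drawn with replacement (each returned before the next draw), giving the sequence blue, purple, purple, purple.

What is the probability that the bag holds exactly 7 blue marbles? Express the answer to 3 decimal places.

Under each hypothesis, the probability of the observed sequence is: P(data | r = 3) = (3/8)(5/8)(5/8)(5/8) = 0.091553; P(data | r = 5) = (5/8)(3/8)(3/8)(3/8) = 0.032959; P(data | r = 6) = (6/8)(2/8)(2/8)(2/8) = 0.011719; P(data | r = 7) = (7/8)(1/8)(1/8)(1/8) = 0.001709.
Weighting by the prior gives 1/10 · 0.091553 = 0.0091553, 3/10 · 0.032959 = 0.0098877, 3/10 · 0.011719 = 0.0035156, 3/10 · 0.001709 = 0.0005127; summing to 0.023071.
Hence P(r = 7 | data) = (0.0005127) / (0.023071) = 0.022222.

0.022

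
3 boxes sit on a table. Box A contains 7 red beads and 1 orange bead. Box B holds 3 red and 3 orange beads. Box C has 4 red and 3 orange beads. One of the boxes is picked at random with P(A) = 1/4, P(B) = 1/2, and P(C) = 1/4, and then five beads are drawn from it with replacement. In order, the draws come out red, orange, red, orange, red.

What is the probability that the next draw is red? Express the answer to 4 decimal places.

0.5594

For each hypothesis, P(data | H) works out to: P(data | box A) = (7/8)(1/8)(7/8)(1/8)(7/8) = 0.010468; P(data | box B) = (3/6)(3/6)(3/6)(3/6)(3/6) = 0.03125; P(data | box C) = (4/7)(3/7)(4/7)(3/7)(4/7) = 0.034271.
The prior-weighted likelihoods are 1/4 · 0.010468 = 0.0026169, 1/2 · 0.03125 = 0.015625, 1/4 · 0.034271 = 0.0085679; with total 0.02681.
Normalising, the posterior is P(box A | data) = 0.097609, P(box B | data) = 0.58281, P(box C | data) = 0.31958.
So P(red next | data) = Σ P(red next | H) P(H | data) = (7/8)(0.097609) + (1/2)(0.58281) + (4/7)(0.31958) = 0.55943.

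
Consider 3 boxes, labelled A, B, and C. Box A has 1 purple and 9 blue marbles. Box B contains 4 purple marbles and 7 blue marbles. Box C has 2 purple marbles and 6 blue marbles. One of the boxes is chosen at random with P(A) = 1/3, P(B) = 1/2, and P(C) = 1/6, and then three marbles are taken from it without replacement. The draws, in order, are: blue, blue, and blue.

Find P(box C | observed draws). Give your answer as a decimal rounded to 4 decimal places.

Compute the likelihood of the observed sequence for each case: P(data | box A) = (9/10)(8/9)(7/8) = 0.7; P(data | box B) = (7/11)(6/10)(5/9) = 0.21212; P(data | box C) = (6/8)(5/7)(4/6) = 0.35714.
Multiplying each by its prior: 1/3 · 0.7 = 0.23333, 1/2 · 0.21212 = 0.10606, 1/6 · 0.35714 = 0.059524; these sum to 0.39892.
So P(box C | data) = (0.059524) / (0.39892) = 0.14921.

0.1492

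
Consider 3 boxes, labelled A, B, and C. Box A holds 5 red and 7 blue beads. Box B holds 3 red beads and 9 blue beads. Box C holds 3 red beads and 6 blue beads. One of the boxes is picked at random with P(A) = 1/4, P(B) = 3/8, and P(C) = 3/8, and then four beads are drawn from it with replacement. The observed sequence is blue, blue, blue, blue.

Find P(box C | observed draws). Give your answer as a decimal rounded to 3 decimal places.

0.334

The likelihood of the observed sequence under each hypothesis: P(data | box A) = (7/12)(7/12)(7/12)(7/12) = 0.11579; P(data | box B) = (9/12)(9/12)(9/12)(9/12) = 0.31641; P(data | box C) = (6/9)(6/9)(6/9)(6/9) = 0.19753.
The prior-weighted likelihoods are 1/4 · 0.11579 = 0.028947, 3/8 · 0.31641 = 0.11865, 3/8 · 0.19753 = 0.074074; these sum to 0.22167.
Therefore the posterior P(box C | data) = (0.074074) / (0.22167) = 0.33416.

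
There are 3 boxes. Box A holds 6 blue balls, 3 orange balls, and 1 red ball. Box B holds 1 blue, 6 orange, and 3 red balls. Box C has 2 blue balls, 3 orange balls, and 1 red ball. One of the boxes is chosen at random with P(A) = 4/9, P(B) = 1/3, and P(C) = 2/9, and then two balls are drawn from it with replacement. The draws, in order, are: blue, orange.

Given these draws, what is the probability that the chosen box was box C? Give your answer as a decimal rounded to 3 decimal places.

0.270

Under each hypothesis, the probability of the observed sequence is: P(data | box A) = (6/10)(3/10) = 9/50; P(data | box B) = (1/10)(6/10) = 3/50; P(data | box C) = (2/6)(3/6) = 1/6.
Weighting by the prior gives 4/9 · 9/50 = 2/25, 1/3 · 3/50 = 1/50, 2/9 · 1/6 = 1/27; with total 37/270.
Hence P(box C | data) = (1/27) / (37/270) = 10/37.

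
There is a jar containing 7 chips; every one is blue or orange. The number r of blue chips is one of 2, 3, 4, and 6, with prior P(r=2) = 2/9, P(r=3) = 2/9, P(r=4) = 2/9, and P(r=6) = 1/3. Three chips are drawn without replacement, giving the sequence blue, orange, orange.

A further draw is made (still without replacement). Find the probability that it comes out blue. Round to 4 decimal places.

0.4600

Compute the likelihood of the observed sequence for each case: P(data | r = 2) = (2/7)(5/6)(4/5) = 4/21; P(data | r = 3) = (3/7)(4/6)(3/5) = 6/35; P(data | r = 4) = (4/7)(3/6)(2/5) = 4/35; P(data | r = 6) = (6/7)(1/6)(0/5) = 0.
The prior-weighted likelihoods are 2/9 · 4/21 = 8/189, 2/9 · 6/35 = 4/105, 2/9 · 4/35 = 8/315, 1/3 · 0 = 0; with total 20/189.
The posterior is then P(r = 2 | data) = 2/5, P(r = 3 | data) = 9/25, P(r = 4 | data) = 6/25, P(r = 6 | data) = 0.
Averaging over the posterior, P(blue next | data) = (1/4)(2/5) + (1/2)(9/25) + (3/4)(6/25) = 23/50.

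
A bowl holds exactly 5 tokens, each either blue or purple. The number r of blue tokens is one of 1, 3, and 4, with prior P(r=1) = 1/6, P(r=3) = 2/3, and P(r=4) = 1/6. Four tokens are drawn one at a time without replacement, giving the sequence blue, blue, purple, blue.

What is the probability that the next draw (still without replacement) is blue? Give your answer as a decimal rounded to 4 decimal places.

Compute the likelihood of the observed sequence for each case: P(data | r = 1) = (1/5)(0/4) = 0; P(data | r = 3) = (3/5)(2/4)(2/3)(1/2) = 1/10; P(data | r = 4) = (4/5)(3/4)(1/3)(2/2) = 1/5.
The prior-weighted likelihoods are 1/6 · 0 = 0, 2/3 · 1/10 = 1/15, 1/6 · 1/5 = 1/30; summing to 1/10.
Normalising, the posterior is P(r = 1 | data) = 0, P(r = 3 | data) = 2/3, P(r = 4 | data) = 1/3.
The predictive probability is P(blue next | data) = (0)(2/3) + (1)(1/3) = 1/3.

0.3333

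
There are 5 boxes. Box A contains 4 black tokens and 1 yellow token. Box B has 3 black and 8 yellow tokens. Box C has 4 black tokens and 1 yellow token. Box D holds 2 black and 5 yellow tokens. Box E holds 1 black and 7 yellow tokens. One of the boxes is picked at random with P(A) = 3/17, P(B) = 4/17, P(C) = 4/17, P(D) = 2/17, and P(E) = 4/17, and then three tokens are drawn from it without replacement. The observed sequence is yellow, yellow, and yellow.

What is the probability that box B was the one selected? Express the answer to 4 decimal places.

0.3065

For each hypothesis, P(data | H) works out to: P(data | box A) = (1/5)(0/4) = 0; P(data | box B) = (8/11)(7/10)(6/9) = 0.33939; P(data | box C) = (1/5)(0/4) = 0; P(data | box D) = (5/7)(4/6)(3/5) = 0.28571; P(data | box E) = (7/8)(6/7)(5/6) = 0.625.
The prior-weighted likelihoods are 3/17 · 0 = 0, 4/17 · 0.33939 = 0.079857, 4/17 · 0 = 0, 2/17 · 0.28571 = 0.033613, 4/17 · 0.625 = 0.14706; summing to 0.26053.
Hence P(box B | data) = (0.079857) / (0.26053) = 0.30652.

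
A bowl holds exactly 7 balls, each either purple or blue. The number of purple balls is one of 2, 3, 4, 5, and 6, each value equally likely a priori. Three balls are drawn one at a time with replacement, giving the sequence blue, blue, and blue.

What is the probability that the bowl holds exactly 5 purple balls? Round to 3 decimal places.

Compute the likelihood of the observed sequence for each case: P(data | r = 2) = (5/7)(5/7)(5/7) = 0.36443; P(data | r = 3) = (4/7)(4/7)(4/7) = 0.18659; P(data | r = 4) = (3/7)(3/7)(3/7) = 0.078717; P(data | r = 5) = (2/7)(2/7)(2/7) = 0.023324; P(data | r = 6) = (1/7)(1/7)(1/7) = 0.0029155.
Weighting by the prior gives 1/5 · 0.36443 = 0.072886, 1/5 · 0.18659 = 0.037318, 1/5 · 0.078717 = 0.015743, 1/5 · 0.023324 = 0.0046647, 1/5 · 0.0029155 = 0.00058309; summing to 0.1312.
Hence P(r = 5 | data) = (0.0046647) / (0.1312) = 0.035556.

0.036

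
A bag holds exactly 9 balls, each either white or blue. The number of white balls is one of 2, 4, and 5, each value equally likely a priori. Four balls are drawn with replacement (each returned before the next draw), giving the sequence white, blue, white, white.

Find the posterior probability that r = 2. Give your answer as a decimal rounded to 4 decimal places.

0.0639

For each hypothesis, P(data | H) works out to: P(data | r = 2) = (2/9)(7/9)(2/9)(2/9) = 0.0085353; P(data | r = 4) = (4/9)(5/9)(4/9)(4/9) = 0.048773; P(data | r = 5) = (5/9)(4/9)(5/9)(5/9) = 0.076208.
Weighting by the prior gives 1/3 · 0.0085353 = 0.0028451, 1/3 · 0.048773 = 0.016258, 1/3 · 0.076208 = 0.025403; summing to 0.044505.
Hence P(r = 2 | data) = (0.0028451) / (0.044505) = 0.063927.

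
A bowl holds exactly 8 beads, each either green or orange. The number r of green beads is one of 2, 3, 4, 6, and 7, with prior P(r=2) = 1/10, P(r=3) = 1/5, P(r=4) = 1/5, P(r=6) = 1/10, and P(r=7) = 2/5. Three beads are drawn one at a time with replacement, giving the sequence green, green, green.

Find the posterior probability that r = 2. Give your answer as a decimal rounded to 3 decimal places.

0.004

For each hypothesis, P(data | H) works out to: P(data | r = 2) = (2/8)(2/8)(2/8) = 0.015625; P(data | r = 3) = (3/8)(3/8)(3/8) = 0.052734; P(data | r = 4) = (4/8)(4/8)(4/8) = 0.125; P(data | r = 6) = (6/8)(6/8)(6/8) = 0.42188; P(data | r = 7) = (7/8)(7/8)(7/8) = 0.66992.
Multiplying each by its prior: 1/10 · 0.015625 = 0.0015625, 1/5 · 0.052734 = 0.010547, 1/5 · 0.125 = 0.025, 1/10 · 0.42188 = 0.042188, 2/5 · 0.66992 = 0.26797; summing to 0.34727.
So P(r = 2 | data) = (0.0015625) / (0.34727) = 0.0044994.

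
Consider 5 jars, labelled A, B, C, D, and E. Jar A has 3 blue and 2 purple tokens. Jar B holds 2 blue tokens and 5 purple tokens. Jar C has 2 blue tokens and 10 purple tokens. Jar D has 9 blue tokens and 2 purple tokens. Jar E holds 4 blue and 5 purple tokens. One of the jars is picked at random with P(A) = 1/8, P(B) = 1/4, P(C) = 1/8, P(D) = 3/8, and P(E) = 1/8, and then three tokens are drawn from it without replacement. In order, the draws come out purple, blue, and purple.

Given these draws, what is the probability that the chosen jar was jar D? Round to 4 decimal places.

For each hypothesis, P(data | H) works out to: P(data | jar A) = (2/5)(3/4)(1/3) = 0.1; P(data | jar B) = (5/7)(2/6)(4/5) = 0.19048; P(data | jar C) = (10/12)(2/11)(9/10) = 0.13636; P(data | jar D) = (2/11)(9/10)(1/9) = 0.018182; P(data | jar E) = (5/9)(4/8)(4/7) = 0.15873.
Weighting by the prior gives 1/8 · 0.1 = 0.0125, 1/4 · 0.19048 = 0.047619, 1/8 · 0.13636 = 0.017045, 3/8 · 0.018182 = 0.0068182, 1/8 · 0.15873 = 0.019841; these sum to 0.10382.
Therefore the posterior P(jar D | data) = (0.0068182) / (0.10382) = 0.065671.

0.0657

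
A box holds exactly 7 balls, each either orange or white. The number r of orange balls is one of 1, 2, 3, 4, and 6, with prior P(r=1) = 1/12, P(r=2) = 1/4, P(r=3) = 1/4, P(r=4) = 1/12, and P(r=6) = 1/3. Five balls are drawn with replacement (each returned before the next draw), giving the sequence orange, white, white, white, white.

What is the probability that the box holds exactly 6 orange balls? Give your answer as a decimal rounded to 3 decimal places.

Compute the likelihood of the observed sequence for each case: P(data | r = 1) = (1/7)(6/7)(6/7)(6/7)(6/7) = 0.077111; P(data | r = 2) = (2/7)(5/7)(5/7)(5/7)(5/7) = 0.074374; P(data | r = 3) = (3/7)(4/7)(4/7)(4/7)(4/7) = 0.045695; P(data | r = 4) = (4/7)(3/7)(3/7)(3/7)(3/7) = 0.019278; P(data | r = 6) = (6/7)(1/7)(1/7)(1/7)(1/7) = 0.00035699.
Weighting by the prior gives 1/12 · 0.077111 = 0.0064259, 1/4 · 0.074374 = 0.018593, 1/4 · 0.045695 = 0.011424, 1/12 · 0.019278 = 0.0016065, 1/3 · 0.00035699 = 0.000119; with total 0.038169.
So P(r = 6 | data) = (0.000119) / (0.038169) = 0.0031177.

0.003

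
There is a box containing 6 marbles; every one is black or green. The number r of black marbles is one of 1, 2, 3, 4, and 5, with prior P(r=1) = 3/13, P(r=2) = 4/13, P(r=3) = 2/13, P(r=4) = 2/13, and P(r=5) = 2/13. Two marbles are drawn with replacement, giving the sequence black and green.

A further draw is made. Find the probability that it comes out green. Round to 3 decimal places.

For each hypothesis, P(data | H) works out to: P(data | r = 1) = (1/6)(5/6) = 5/36; P(data | r = 2) = (2/6)(4/6) = 2/9; P(data | r = 3) = (3/6)(3/6) = 1/4; P(data | r = 4) = (4/6)(2/6) = 2/9; P(data | r = 5) = (5/6)(1/6) = 5/36.
Multiplying each by its prior: 3/13 · 5/36 = 5/156, 4/13 · 2/9 = 8/117, 2/13 · 1/4 = 1/26, 2/13 · 2/9 = 4/117, 2/13 · 5/36 = 5/234; summing to 7/36.
Normalising, the posterior is P(r = 1 | data) = 15/91, P(r = 2 | data) = 32/91, P(r = 3 | data) = 18/91, P(r = 4 | data) = 16/91, P(r = 5 | data) = 10/91.
So P(green next | data) = Σ P(green next | H) P(H | data) = (5/6)(15/91) + (2/3)(32/91) + (1/2)(18/91) + (1/3)(16/91) + (1/6)(10/91) = 23/42.

0.548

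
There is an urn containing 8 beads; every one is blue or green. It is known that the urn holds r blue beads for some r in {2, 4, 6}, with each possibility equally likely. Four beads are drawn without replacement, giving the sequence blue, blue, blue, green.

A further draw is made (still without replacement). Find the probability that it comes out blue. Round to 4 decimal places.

The likelihood of the observed sequence under each hypothesis: P(data | r = 2) = (2/8)(1/7)(0/6) = 0; P(data | r = 4) = (4/8)(3/7)(2/6)(4/5) = 2/35; P(data | r = 6) = (6/8)(5/7)(4/6)(2/5) = 1/7.
The prior-weighted likelihoods are 1/3 · 0 = 0, 1/3 · 2/35 = 2/105, 1/3 · 1/7 = 1/21; with total 1/15.
Dividing through by the total gives posterior P(r = 2 | data) = 0, P(r = 4 | data) = 2/7, P(r = 6 | data) = 5/7.
So P(blue next | data) = Σ P(blue next | H) P(H | data) = (1/4)(2/7) + (3/4)(5/7) = 17/28.

0.6071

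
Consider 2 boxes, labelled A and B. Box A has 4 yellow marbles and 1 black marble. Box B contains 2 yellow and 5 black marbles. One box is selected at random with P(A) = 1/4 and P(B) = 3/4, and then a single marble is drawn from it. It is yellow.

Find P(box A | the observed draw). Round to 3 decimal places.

The likelihood of this draw under each hypothesis: P(data | box A) = (4/5) = 4/5; P(data | box B) = (2/7) = 2/7.
Weighting by the prior gives 1/4 · 4/5 = 1/5, 3/4 · 2/7 = 3/14; summing to 29/70.
Hence P(box A | data) = (1/5) / (29/70) = 14/29.

0.483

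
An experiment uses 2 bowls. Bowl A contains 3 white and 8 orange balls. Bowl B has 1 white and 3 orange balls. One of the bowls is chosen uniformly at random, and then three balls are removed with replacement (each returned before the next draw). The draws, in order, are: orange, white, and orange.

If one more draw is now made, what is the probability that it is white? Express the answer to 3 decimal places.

The likelihood of the observed sequence under each hypothesis: P(data | bowl A) = (8/11)(3/11)(8/11) = 0.14425; P(data | bowl B) = (3/4)(1/4)(3/4) = 0.14062.
Weighting by the prior gives 1/2 · 0.14425 = 0.072126, 1/2 · 0.14062 = 0.070312; with total 0.14244.
The posterior is then P(bowl A | data) = 0.50637, P(bowl B | data) = 0.49363.
The predictive probability is P(white next | data) = (3/11)(0.50637) + (1/4)(0.49363) = 0.26151.

0.262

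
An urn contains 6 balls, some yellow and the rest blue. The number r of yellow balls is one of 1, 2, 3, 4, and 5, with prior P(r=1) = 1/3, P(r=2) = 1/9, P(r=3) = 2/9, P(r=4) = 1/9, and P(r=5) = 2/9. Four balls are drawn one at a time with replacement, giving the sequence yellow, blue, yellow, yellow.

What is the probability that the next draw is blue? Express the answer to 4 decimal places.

The likelihood of the observed sequence under each hypothesis: P(data | r = 1) = (1/6)(5/6)(1/6)(1/6) = 0.003858; P(data | r = 2) = (2/6)(4/6)(2/6)(2/6) = 0.024691; P(data | r = 3) = (3/6)(3/6)(3/6)(3/6) = 0.0625; P(data | r = 4) = (4/6)(2/6)(4/6)(4/6) = 0.098765; P(data | r = 5) = (5/6)(1/6)(5/6)(5/6) = 0.096451.
Multiplying each by its prior: 1/3 · 0.003858 = 0.001286, 1/9 · 0.024691 = 0.0027435, 2/9 · 0.0625 = 0.013889, 1/9 · 0.098765 = 0.010974, 2/9 · 0.096451 = 0.021433; with total 0.050326.
Normalising, the posterior is P(r = 1 | data) = 0.025554, P(r = 2 | data) = 0.054514, P(r = 3 | data) = 0.27598, P(r = 4 | data) = 0.21806, P(r = 5 | data) = 0.42589.
The predictive probability is P(blue next | data) = (5/6)(0.025554) + (2/3)(0.054514) + (1/2)(0.27598) + (1/3)(0.21806) + (1/6)(0.42589) = 0.3393.

0.3393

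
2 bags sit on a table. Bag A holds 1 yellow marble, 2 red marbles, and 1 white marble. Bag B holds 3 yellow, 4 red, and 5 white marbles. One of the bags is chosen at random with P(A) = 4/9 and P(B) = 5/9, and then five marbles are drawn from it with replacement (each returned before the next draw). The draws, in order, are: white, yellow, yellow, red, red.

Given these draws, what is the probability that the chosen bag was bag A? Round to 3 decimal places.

0.519

The likelihood of the observed sequence under each hypothesis: P(data | bag A) = (1/4)(1/4)(1/4)(2/4)(2/4) = 0.0039062; P(data | bag B) = (5/12)(3/12)(3/12)(4/12)(4/12) = 0.0028935.
Multiplying each by its prior: 4/9 · 0.0039062 = 0.0017361, 5/9 · 0.0028935 = 0.0016075; these sum to 0.0033436.
So P(bag A | data) = (0.0017361) / (0.0033436) = 0.51923.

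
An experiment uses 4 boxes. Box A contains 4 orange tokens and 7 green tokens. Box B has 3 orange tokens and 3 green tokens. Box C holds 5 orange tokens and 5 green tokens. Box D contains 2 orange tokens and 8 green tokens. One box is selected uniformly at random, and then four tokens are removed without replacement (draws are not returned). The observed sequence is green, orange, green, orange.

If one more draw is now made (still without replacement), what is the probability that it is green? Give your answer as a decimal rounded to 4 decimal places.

The likelihood of the observed sequence under each hypothesis: P(data | box A) = (7/11)(4/10)(6/9)(3/8) = 0.063636; P(data | box B) = (3/6)(3/5)(2/4)(2/3) = 0.1; P(data | box C) = (5/10)(5/9)(4/8)(4/7) = 0.079365; P(data | box D) = (8/10)(2/9)(7/8)(1/7) = 0.022222.
Weighting by the prior gives 1/4 · 0.063636 = 0.015909, 1/4 · 0.1 = 0.025, 1/4 · 0.079365 = 0.019841, 1/4 · 0.022222 = 0.0055556; with total 0.066306.
The posterior is then P(box A | data) = 0.23993, P(box B | data) = 0.37704, P(box C | data) = 0.29924, P(box D | data) = 0.083787.
Averaging over the posterior, P(green next | data) = (5/7)(0.23993) + (1/2)(0.37704) + (1/2)(0.29924) + (1)(0.083787) = 0.59331.

0.5933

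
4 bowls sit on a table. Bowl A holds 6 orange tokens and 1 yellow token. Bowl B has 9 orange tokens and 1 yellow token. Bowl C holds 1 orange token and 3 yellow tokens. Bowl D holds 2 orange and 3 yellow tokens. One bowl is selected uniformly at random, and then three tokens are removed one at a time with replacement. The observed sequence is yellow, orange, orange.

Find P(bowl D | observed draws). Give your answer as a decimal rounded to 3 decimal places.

The likelihood of the observed sequence under each hypothesis: P(data | bowl A) = (1/7)(6/7)(6/7) = 0.10496; P(data | bowl B) = (1/10)(9/10)(9/10) = 0.081; P(data | bowl C) = (3/4)(1/4)(1/4) = 0.046875; P(data | bowl D) = (3/5)(2/5)(2/5) = 0.096.
The prior-weighted likelihoods are 1/4 · 0.10496 = 0.026239, 1/4 · 0.081 = 0.02025, 1/4 · 0.046875 = 0.011719, 1/4 · 0.096 = 0.024; these sum to 0.082208.
By Bayes' rule, P(bowl D | data) = (0.024) / (0.082208) = 0.29194.

0.292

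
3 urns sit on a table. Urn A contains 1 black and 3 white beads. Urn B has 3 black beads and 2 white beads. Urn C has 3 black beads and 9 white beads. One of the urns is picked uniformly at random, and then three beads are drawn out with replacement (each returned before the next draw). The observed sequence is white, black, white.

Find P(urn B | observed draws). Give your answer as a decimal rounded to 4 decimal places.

Under each hypothesis, the probability of the observed sequence is: P(data | urn A) = (3/4)(1/4)(3/4) = 0.14062; P(data | urn B) = (2/5)(3/5)(2/5) = 0.096; P(data | urn C) = (9/12)(3/12)(9/12) = 0.14062.
Multiplying each by its prior: 1/3 · 0.14062 = 0.046875, 1/3 · 0.096 = 0.032, 1/3 · 0.14062 = 0.046875; these sum to 0.12575.
Therefore the posterior P(urn B | data) = (0.032) / (0.12575) = 0.25447.

0.2545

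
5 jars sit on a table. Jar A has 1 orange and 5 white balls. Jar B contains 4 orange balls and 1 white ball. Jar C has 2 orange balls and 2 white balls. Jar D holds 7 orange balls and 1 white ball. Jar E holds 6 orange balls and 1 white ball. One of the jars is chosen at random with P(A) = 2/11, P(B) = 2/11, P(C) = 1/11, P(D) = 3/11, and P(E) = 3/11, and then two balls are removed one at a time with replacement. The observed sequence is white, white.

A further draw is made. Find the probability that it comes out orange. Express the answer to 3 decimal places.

0.281

Compute the likelihood of the observed sequence for each case: P(data | jar A) = (5/6)(5/6) = 0.69444; P(data | jar B) = (1/5)(1/5) = 0.04; P(data | jar C) = (2/4)(2/4) = 0.25; P(data | jar D) = (1/8)(1/8) = 0.015625; P(data | jar E) = (1/7)(1/7) = 0.020408.
Weighting by the prior gives 2/11 · 0.69444 = 0.12626, 2/11 · 0.04 = 0.0072727, 1/11 · 0.25 = 0.022727, 3/11 · 0.015625 = 0.0042614, 3/11 · 0.020408 = 0.0055659; these sum to 0.16609.
Dividing through by the total gives posterior P(jar A | data) = 0.76021, P(jar B | data) = 0.043788, P(jar C | data) = 0.13684, P(jar D | data) = 0.025657, P(jar E | data) = 0.033511.
The predictive probability is P(orange next | data) = (1/6)(0.76021) + (4/5)(0.043788) + (1/2)(0.13684) + (7/8)(0.025657) + (6/7)(0.033511) = 0.28132.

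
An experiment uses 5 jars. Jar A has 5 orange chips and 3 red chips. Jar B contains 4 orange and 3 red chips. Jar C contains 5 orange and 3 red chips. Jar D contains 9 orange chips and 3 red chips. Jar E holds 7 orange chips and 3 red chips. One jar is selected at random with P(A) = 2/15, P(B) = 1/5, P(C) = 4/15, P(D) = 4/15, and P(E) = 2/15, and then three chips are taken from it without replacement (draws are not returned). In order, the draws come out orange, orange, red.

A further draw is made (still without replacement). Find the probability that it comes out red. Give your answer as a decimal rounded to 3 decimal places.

0.359

The likelihood of the observed sequence under each hypothesis: P(data | jar A) = (5/8)(4/7)(3/6) = 0.17857; P(data | jar B) = (4/7)(3/6)(3/5) = 0.17143; P(data | jar C) = (5/8)(4/7)(3/6) = 0.17857; P(data | jar D) = (9/12)(8/11)(3/10) = 0.16364; P(data | jar E) = (7/10)(6/9)(3/8) = 0.175.
Weighting by the prior gives 2/15 · 0.17857 = 0.02381, 1/5 · 0.17143 = 0.034286, 4/15 · 0.17857 = 0.047619, 4/15 · 0.16364 = 0.043636, 2/15 · 0.175 = 0.023333; with total 0.17268.
The posterior is then P(jar A | data) = 0.13788, P(jar B | data) = 0.19855, P(jar C | data) = 0.27576, P(jar D | data) = 0.25269, P(jar E | data) = 0.13512.
So P(red next | data) = Σ P(red next | H) P(H | data) = (2/5)(0.13788) + (1/2)(0.19855) + (2/5)(0.27576) + (2/9)(0.25269) + (2/7)(0.13512) = 0.35949.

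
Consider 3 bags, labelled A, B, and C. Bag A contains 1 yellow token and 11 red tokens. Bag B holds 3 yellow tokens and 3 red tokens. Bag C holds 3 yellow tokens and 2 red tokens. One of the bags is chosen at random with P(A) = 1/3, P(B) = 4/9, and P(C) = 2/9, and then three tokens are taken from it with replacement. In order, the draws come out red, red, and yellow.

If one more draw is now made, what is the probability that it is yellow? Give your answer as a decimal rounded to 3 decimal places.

0.424

For each hypothesis, P(data | H) works out to: P(data | bag A) = (11/12)(11/12)(1/12) = 0.070023; P(data | bag B) = (3/6)(3/6)(3/6) = 0.125; P(data | bag C) = (2/5)(2/5)(3/5) = 0.096.
Multiplying each by its prior: 1/3 · 0.070023 = 0.023341, 4/9 · 0.125 = 0.055556, 2/9 · 0.096 = 0.021333; these sum to 0.10023.
The posterior is then P(bag A | data) = 0.23288, P(bag B | data) = 0.55428, P(bag C | data) = 0.21284.
So P(yellow next | data) = Σ P(yellow next | H) P(H | data) = (1/12)(0.23288) + (1/2)(0.55428) + (3/5)(0.21284) = 0.42425.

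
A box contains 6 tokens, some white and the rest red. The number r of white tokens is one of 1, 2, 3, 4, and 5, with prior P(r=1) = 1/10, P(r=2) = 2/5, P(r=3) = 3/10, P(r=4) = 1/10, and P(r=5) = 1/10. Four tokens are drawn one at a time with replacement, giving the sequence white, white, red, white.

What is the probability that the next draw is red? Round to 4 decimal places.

0.4364

Compute the likelihood of the observed sequence for each case: P(data | r = 1) = (1/6)(1/6)(5/6)(1/6) = 0.003858; P(data | r = 2) = (2/6)(2/6)(4/6)(2/6) = 0.024691; P(data | r = 3) = (3/6)(3/6)(3/6)(3/6) = 0.0625; P(data | r = 4) = (4/6)(4/6)(2/6)(4/6) = 0.098765; P(data | r = 5) = (5/6)(5/6)(1/6)(5/6) = 0.096451.
Weighting by the prior gives 1/10 · 0.003858 = 0.0003858, 2/5 · 0.024691 = 0.0098765, 3/10 · 0.0625 = 0.01875, 1/10 · 0.098765 = 0.0098765, 1/10 · 0.096451 = 0.0096451; summing to 0.048534.
The posterior is then P(r = 1 | data) = 0.0079491, P(r = 2 | data) = 0.2035, P(r = 3 | data) = 0.38633, P(r = 4 | data) = 0.2035, P(r = 5 | data) = 0.19873.
So P(red next | data) = Σ P(red next | H) P(H | data) = (5/6)(0.0079491) + (2/3)(0.2035) + (1/2)(0.38633) + (1/3)(0.2035) + (1/6)(0.19873) = 0.43641.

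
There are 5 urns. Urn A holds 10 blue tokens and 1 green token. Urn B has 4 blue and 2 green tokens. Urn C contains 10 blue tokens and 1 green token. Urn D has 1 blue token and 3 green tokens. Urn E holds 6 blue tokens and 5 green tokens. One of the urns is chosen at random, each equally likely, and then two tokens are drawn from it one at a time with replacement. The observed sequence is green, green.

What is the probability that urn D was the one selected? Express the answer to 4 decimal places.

For each hypothesis, P(data | H) works out to: P(data | urn A) = (1/11)(1/11) = 0.0082645; P(data | urn B) = (2/6)(2/6) = 0.11111; P(data | urn C) = (1/11)(1/11) = 0.0082645; P(data | urn D) = (3/4)(3/4) = 0.5625; P(data | urn E) = (5/11)(5/11) = 0.20661.
Weighting by the prior gives 1/5 · 0.0082645 = 0.0016529, 1/5 · 0.11111 = 0.022222, 1/5 · 0.0082645 = 0.0016529, 1/5 · 0.5625 = 0.1125, 1/5 · 0.20661 = 0.041322; summing to 0.17935.
By Bayes' rule, P(urn D | data) = (0.1125) / (0.17935) = 0.62726.

0.6273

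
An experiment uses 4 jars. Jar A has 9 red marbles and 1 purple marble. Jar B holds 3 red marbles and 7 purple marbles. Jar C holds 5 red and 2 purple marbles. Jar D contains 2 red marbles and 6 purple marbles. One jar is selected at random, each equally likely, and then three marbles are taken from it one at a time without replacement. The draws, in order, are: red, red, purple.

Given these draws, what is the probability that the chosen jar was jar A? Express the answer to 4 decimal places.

The likelihood of the observed sequence under each hypothesis: P(data | jar A) = (9/10)(8/9)(1/8) = 0.1; P(data | jar B) = (3/10)(2/9)(7/8) = 0.058333; P(data | jar C) = (5/7)(4/6)(2/5) = 0.19048; P(data | jar D) = (2/8)(1/7)(6/6) = 0.035714.
The prior-weighted likelihoods are 1/4 · 0.1 = 0.025, 1/4 · 0.058333 = 0.014583, 1/4 · 0.19048 = 0.047619, 1/4 · 0.035714 = 0.0089286; with total 0.096131.
By Bayes' rule, P(jar A | data) = (0.025) / (0.096131) = 0.26006.

0.2601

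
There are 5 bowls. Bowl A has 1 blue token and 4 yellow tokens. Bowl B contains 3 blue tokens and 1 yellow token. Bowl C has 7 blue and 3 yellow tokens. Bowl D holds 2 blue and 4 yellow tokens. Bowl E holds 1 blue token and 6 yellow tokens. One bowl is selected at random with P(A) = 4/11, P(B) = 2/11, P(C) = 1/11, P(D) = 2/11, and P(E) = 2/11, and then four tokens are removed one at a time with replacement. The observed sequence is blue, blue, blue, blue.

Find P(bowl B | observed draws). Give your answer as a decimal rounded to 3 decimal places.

0.699

Under each hypothesis, the probability of the observed sequence is: P(data | bowl A) = (1/5)(1/5)(1/5)(1/5) = 0.0016; P(data | bowl B) = (3/4)(3/4)(3/4)(3/4) = 0.31641; P(data | bowl C) = (7/10)(7/10)(7/10)(7/10) = 0.2401; P(data | bowl D) = (2/6)(2/6)(2/6)(2/6) = 0.012346; P(data | bowl E) = (1/7)(1/7)(1/7)(1/7) = 0.00041649.
Weighting by the prior gives 4/11 · 0.0016 = 0.00058182, 2/11 · 0.31641 = 0.057528, 1/11 · 0.2401 = 0.021827, 2/11 · 0.012346 = 0.0022447, 2/11 · 0.00041649 = 7.5726e-05; summing to 0.082258.
Therefore the posterior P(bowl B | data) = (0.057528) / (0.082258) = 0.69937.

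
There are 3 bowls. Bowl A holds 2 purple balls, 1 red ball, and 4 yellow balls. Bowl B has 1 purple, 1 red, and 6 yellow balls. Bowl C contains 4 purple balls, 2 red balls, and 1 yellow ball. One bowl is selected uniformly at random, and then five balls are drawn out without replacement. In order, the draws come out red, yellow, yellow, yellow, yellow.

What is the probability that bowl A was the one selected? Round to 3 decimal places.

Under each hypothesis, the probability of the observed sequence is: P(data | bowl A) = (1/7)(4/6)(3/5)(2/4)(1/3) = 0.0095238; P(data | bowl B) = (1/8)(6/7)(5/6)(4/5)(3/4) = 0.053571; P(data | bowl C) = (2/7)(1/6)(0/5) = 0.
Multiplying each by its prior: 1/3 · 0.0095238 = 0.0031746, 1/3 · 0.053571 = 0.017857, 1/3 · 0 = 0; these sum to 0.021032.
So P(bowl A | data) = (0.0031746) / (0.021032) = 0.15094.

0.151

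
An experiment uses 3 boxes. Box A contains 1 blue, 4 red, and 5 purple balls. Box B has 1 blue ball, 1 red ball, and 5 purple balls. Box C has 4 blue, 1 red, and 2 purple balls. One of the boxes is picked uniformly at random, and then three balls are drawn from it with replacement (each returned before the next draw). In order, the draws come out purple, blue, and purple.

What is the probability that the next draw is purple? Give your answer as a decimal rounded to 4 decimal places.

0.5389

The likelihood of the observed sequence under each hypothesis: P(data | box A) = (5/10)(1/10)(5/10) = 0.025; P(data | box B) = (5/7)(1/7)(5/7) = 0.072886; P(data | box C) = (2/7)(4/7)(2/7) = 0.046647.
Multiplying each by its prior: 1/3 · 0.025 = 0.0083333, 1/3 · 0.072886 = 0.024295, 1/3 · 0.046647 = 0.015549; these sum to 0.048178.
Dividing through by the total gives posterior P(box A | data) = 0.17297, P(box B | data) = 0.50429, P(box C | data) = 0.32274.
So P(purple next | data) = Σ P(purple next | H) P(H | data) = (1/2)(0.17297) + (5/7)(0.50429) + (2/7)(0.32274) = 0.5389.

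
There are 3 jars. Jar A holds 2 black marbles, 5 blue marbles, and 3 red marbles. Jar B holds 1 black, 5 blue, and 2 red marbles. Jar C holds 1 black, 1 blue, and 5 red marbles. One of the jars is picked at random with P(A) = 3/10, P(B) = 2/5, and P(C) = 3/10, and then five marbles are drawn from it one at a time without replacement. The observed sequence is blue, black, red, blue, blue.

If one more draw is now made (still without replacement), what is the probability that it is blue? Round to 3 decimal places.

For each hypothesis, P(data | H) works out to: P(data | jar A) = (5/10)(2/9)(3/8)(4/7)(3/6) = 1/84; P(data | jar B) = (5/8)(1/7)(2/6)(4/5)(3/4) = 1/56; P(data | jar C) = (1/7)(1/6)(5/5)(0/4) = 0.
Weighting by the prior gives 3/10 · 1/84 = 1/280, 2/5 · 1/56 = 1/140, 3/10 · 0 = 0; these sum to 3/280.
Dividing through by the total gives posterior P(jar A | data) = 1/3, P(jar B | data) = 2/3, P(jar C | data) = 0.
The predictive probability is P(blue next | data) = (2/5)(1/3) + (2/3)(2/3) = 26/45.

0.578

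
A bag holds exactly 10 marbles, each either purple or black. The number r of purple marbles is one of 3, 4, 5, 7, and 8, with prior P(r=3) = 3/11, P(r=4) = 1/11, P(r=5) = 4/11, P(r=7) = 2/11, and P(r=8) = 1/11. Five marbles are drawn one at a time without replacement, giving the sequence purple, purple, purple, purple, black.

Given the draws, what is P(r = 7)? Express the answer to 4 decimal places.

Under each hypothesis, the probability of the observed sequence is: P(data | r = 3) = (3/10)(2/9)(1/8)(0/7) = 0; P(data | r = 4) = (4/10)(3/9)(2/8)(1/7)(6/6) = 0.0047619; P(data | r = 5) = (5/10)(4/9)(3/8)(2/7)(5/6) = 0.019841; P(data | r = 7) = (7/10)(6/9)(5/8)(4/7)(3/6) = 0.083333; P(data | r = 8) = (8/10)(7/9)(6/8)(5/7)(2/6) = 0.11111.
The prior-weighted likelihoods are 3/11 · 0 = 0, 1/11 · 0.0047619 = 0.0004329, 4/11 · 0.019841 = 0.007215, 2/11 · 0.083333 = 0.015152, 1/11 · 0.11111 = 0.010101; these sum to 0.0329.
Therefore the posterior P(r = 7 | data) = (0.015152) / (0.0329) = 0.46053.

0.4605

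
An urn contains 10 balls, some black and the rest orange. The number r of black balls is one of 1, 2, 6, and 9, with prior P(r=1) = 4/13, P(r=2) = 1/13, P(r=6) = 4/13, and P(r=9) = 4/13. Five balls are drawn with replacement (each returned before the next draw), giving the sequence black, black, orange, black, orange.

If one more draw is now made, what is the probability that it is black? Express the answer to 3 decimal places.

0.629

For each hypothesis, P(data | H) works out to: P(data | r = 1) = (1/10)(1/10)(9/10)(1/10)(9/10) = 0.00081; P(data | r = 2) = (2/10)(2/10)(8/10)(2/10)(8/10) = 0.00512; P(data | r = 6) = (6/10)(6/10)(4/10)(6/10)(4/10) = 0.03456; P(data | r = 9) = (9/10)(9/10)(1/10)(9/10)(1/10) = 0.00729.
Weighting by the prior gives 4/13 · 0.00081 = 0.00024923, 1/13 · 0.00512 = 0.00039385, 4/13 · 0.03456 = 0.010634, 4/13 · 0.00729 = 0.0022431; summing to 0.01352.
The posterior is then P(r = 1 | data) = 0.018434, P(r = 2 | data) = 0.029131, P(r = 6 | data) = 0.78653, P(r = 9 | data) = 0.16591.
So P(black next | data) = Σ P(black next | H) P(H | data) = (1/10)(0.018434) + (1/5)(0.029131) + (3/5)(0.78653) + (9/10)(0.16591) = 0.6289.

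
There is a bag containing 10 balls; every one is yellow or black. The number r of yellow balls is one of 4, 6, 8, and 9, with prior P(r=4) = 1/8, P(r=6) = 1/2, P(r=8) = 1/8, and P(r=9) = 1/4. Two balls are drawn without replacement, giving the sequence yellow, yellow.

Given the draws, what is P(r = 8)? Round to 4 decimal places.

The likelihood of the observed sequence under each hypothesis: P(data | r = 4) = (4/10)(3/9) = 2/15; P(data | r = 6) = (6/10)(5/9) = 1/3; P(data | r = 8) = (8/10)(7/9) = 28/45; P(data | r = 9) = (9/10)(8/9) = 4/5.
Multiplying each by its prior: 1/8 · 2/15 = 1/60, 1/2 · 1/3 = 1/6, 1/8 · 28/45 = 7/90, 1/4 · 4/5 = 1/5; these sum to 83/180.
Hence P(r = 8 | data) = (7/90) / (83/180) = 14/83.

0.1687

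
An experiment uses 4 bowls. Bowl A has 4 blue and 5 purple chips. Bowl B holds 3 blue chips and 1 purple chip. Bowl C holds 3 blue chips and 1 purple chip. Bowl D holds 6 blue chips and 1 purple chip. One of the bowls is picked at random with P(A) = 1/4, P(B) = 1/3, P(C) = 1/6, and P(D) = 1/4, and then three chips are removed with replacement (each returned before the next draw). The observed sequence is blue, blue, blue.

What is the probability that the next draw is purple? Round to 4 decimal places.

0.2240

For each hypothesis, P(data | H) works out to: P(data | bowl A) = (4/9)(4/9)(4/9) = 0.087791; P(data | bowl B) = (3/4)(3/4)(3/4) = 0.42188; P(data | bowl C) = (3/4)(3/4)(3/4) = 0.42188; P(data | bowl D) = (6/7)(6/7)(6/7) = 0.62974.
The prior-weighted likelihoods are 1/4 · 0.087791 = 0.021948, 1/3 · 0.42188 = 0.14062, 1/6 · 0.42188 = 0.070312, 1/4 · 0.62974 = 0.15743; these sum to 0.39032.
Dividing through by the total gives posterior P(bowl A | data) = 0.05623, P(bowl B | data) = 0.36028, P(bowl C | data) = 0.18014, P(bowl D | data) = 0.40335.
So P(purple next | data) = Σ P(purple next | H) P(H | data) = (5/9)(0.05623) + (1/4)(0.36028) + (1/4)(0.18014) + (1/7)(0.40335) = 0.22397.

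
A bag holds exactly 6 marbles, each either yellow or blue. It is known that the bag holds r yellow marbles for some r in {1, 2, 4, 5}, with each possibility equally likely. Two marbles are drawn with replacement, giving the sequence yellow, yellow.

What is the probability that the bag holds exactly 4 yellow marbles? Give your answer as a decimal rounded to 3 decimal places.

For each hypothesis, P(data | H) works out to: P(data | r = 1) = (1/6)(1/6) = 1/36; P(data | r = 2) = (2/6)(2/6) = 1/9; P(data | r = 4) = (4/6)(4/6) = 4/9; P(data | r = 5) = (5/6)(5/6) = 25/36.
Weighting by the prior gives 1/4 · 1/36 = 1/144, 1/4 · 1/9 = 1/36, 1/4 · 4/9 = 1/9, 1/4 · 25/36 = 25/144; these sum to 23/72.
By Bayes' rule, P(r = 4 | data) = (1/9) / (23/72) = 8/23.

0.348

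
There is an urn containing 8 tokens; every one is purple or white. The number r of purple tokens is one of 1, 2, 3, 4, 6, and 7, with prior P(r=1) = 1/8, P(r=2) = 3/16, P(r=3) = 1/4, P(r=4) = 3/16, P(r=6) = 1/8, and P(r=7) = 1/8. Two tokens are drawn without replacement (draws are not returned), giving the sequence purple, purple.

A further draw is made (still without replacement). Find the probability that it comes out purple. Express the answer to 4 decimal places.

For each hypothesis, P(data | H) works out to: P(data | r = 1) = (1/8)(0/7) = 0; P(data | r = 2) = (2/8)(1/7) = 1/28; P(data | r = 3) = (3/8)(2/7) = 3/28; P(data | r = 4) = (4/8)(3/7) = 3/14; P(data | r = 6) = (6/8)(5/7) = 15/28; P(data | r = 7) = (7/8)(6/7) = 3/4.
The prior-weighted likelihoods are 1/8 · 0 = 0, 3/16 · 1/28 = 3/448, 1/4 · 3/28 = 3/112, 3/16 · 3/14 = 9/224, 1/8 · 15/28 = 15/224, 1/8 · 3/4 = 3/32; summing to 15/64.
The posterior is then P(r = 1 | data) = 0, P(r = 2 | data) = 1/35, P(r = 3 | data) = 4/35, P(r = 4 | data) = 6/35, P(r = 6 | data) = 2/7, P(r = 7 | data) = 2/5.
The predictive probability is P(purple next | data) = (0)(1/35) + (1/6)(4/35) + (1/3)(6/35) + (2/3)(2/7) + (5/6)(2/5) = 3/5.

0.6000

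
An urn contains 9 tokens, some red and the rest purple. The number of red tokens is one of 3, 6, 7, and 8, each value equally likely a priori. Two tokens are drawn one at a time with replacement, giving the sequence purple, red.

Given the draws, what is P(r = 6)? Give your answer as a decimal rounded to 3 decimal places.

0.310

Compute the likelihood of the observed sequence for each case: P(data | r = 3) = (6/9)(3/9) = 2/9; P(data | r = 6) = (3/9)(6/9) = 2/9; P(data | r = 7) = (2/9)(7/9) = 14/81; P(data | r = 8) = (1/9)(8/9) = 8/81.
Multiplying each by its prior: 1/4 · 2/9 = 1/18, 1/4 · 2/9 = 1/18, 1/4 · 14/81 = 7/162, 1/4 · 8/81 = 2/81; with total 29/162.
By Bayes' rule, P(r = 6 | data) = (1/18) / (29/162) = 9/29.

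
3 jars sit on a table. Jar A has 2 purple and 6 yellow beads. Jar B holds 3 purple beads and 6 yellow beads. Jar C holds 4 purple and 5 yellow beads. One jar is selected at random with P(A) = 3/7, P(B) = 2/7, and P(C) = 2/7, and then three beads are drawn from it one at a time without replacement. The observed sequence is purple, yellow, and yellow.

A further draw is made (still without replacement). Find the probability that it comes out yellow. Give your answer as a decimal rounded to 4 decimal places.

For each hypothesis, P(data | H) works out to: P(data | jar A) = (2/8)(6/7)(5/6) = 0.17857; P(data | jar B) = (3/9)(6/8)(5/7) = 0.17857; P(data | jar C) = (4/9)(5/8)(4/7) = 0.15873.
The prior-weighted likelihoods are 3/7 · 0.17857 = 0.076531, 2/7 · 0.17857 = 0.05102, 2/7 · 0.15873 = 0.045351; with total 0.1729.
The posterior is then P(jar A | data) = 0.44262, P(jar B | data) = 0.29508, P(jar C | data) = 0.2623.
So P(yellow next | data) = Σ P(yellow next | H) P(H | data) = (4/5)(0.44262) + (2/3)(0.29508) + (1/2)(0.2623) = 0.68197.

0.6820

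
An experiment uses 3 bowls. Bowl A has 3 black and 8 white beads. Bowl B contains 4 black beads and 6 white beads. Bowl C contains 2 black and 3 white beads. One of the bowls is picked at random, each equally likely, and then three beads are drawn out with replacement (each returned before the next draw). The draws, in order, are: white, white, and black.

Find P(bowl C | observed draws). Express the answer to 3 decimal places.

0.333

Under each hypothesis, the probability of the observed sequence is: P(data | bowl A) = (8/11)(8/11)(3/11) = 0.14425; P(data | bowl B) = (6/10)(6/10)(4/10) = 0.144; P(data | bowl C) = (3/5)(3/5)(2/5) = 0.144.
Weighting by the prior gives 1/3 · 0.14425 = 0.048084, 1/3 · 0.144 = 0.048, 1/3 · 0.144 = 0.048; these sum to 0.14408.
Therefore the posterior P(bowl C | data) = (0.048) / (0.14408) = 0.33314.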